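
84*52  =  4368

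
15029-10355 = 4674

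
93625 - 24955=68670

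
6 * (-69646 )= -417876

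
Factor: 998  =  2^1*499^1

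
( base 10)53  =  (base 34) 1J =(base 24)25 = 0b110101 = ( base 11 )49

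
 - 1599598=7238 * ( - 221)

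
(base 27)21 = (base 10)55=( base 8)67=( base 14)3d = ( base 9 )61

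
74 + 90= 164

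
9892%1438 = 1264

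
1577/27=58+11/27 = 58.41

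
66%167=66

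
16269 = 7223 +9046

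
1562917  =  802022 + 760895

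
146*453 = 66138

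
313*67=20971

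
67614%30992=5630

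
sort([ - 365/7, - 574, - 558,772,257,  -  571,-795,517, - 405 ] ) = [ - 795,-574, - 571,  -  558,  -  405,  -  365/7,257,517,772 ] 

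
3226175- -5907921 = 9134096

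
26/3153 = 26/3153  =  0.01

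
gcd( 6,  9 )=3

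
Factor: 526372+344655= 871027^1 = 871027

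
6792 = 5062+1730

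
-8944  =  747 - 9691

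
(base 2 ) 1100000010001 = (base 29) 79D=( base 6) 44305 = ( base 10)6161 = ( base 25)9LB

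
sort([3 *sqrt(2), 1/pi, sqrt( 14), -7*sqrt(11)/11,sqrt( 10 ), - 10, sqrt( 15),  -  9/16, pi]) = [ - 10,-7*sqrt(11) /11, - 9/16, 1/pi,pi, sqrt(10 ) , sqrt(14),sqrt( 15),3*sqrt( 2 ) ]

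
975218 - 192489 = 782729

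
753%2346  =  753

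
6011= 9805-3794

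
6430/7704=3215/3852 = 0.83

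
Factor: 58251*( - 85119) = - 4958266869 = -3^2*17^1*1669^1*19417^1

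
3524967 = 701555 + 2823412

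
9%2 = 1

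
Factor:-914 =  - 2^1*457^1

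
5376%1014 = 306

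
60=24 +36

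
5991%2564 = 863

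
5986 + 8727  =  14713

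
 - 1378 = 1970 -3348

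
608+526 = 1134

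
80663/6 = 80663/6 = 13443.83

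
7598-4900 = 2698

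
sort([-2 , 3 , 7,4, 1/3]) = [ - 2,1/3,3, 4 , 7]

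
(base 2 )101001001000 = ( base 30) 2rm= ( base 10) 2632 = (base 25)457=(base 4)221020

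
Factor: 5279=5279^1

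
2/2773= 2/2773 = 0.00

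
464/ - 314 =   -  2 + 82/157 =- 1.48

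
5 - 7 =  - 2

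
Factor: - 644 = -2^2 *7^1*23^1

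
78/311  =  78/311 = 0.25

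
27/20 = 1  +  7/20  =  1.35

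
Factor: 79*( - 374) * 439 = -12970694 = -2^1*11^1* 17^1 *79^1 *439^1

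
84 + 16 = 100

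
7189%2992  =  1205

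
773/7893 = 773/7893 = 0.10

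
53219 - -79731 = 132950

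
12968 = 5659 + 7309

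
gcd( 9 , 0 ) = 9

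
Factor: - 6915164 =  - 2^2 * 19^1*90989^1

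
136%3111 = 136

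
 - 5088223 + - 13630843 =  - 18719066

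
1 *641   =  641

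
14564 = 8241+6323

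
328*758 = 248624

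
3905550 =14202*275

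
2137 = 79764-77627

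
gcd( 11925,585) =45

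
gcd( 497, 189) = 7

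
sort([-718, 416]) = [-718,416 ]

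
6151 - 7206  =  -1055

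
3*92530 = 277590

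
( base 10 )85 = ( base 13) 67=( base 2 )1010101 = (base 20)45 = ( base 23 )3g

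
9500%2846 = 962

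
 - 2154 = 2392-4546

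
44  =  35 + 9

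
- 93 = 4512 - 4605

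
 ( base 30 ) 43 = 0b1111011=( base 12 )a3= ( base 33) 3o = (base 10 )123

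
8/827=8/827 = 0.01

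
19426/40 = 485  +  13/20 = 485.65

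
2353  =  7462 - 5109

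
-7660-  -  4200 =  - 3460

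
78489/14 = 5606 + 5/14 = 5606.36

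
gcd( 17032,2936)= 8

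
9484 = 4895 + 4589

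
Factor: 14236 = 2^2 * 3559^1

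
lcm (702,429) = 7722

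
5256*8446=44392176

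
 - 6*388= - 2328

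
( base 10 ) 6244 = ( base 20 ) FC4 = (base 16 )1864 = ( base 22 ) CJI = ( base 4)1201210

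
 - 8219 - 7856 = - 16075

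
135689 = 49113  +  86576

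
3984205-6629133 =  - 2644928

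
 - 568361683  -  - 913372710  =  345011027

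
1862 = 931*2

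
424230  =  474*895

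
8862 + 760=9622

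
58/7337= 2/253 = 0.01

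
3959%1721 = 517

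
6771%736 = 147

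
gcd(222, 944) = 2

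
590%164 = 98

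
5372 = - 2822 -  - 8194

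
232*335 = 77720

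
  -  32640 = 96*(  -  340)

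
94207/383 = 94207/383=245.97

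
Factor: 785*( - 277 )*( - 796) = 2^2* 5^1*157^1*199^1 * 277^1=173086220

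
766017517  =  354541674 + 411475843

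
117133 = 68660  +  48473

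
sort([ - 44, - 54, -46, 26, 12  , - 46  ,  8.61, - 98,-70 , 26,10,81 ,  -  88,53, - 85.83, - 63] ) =[-98 ,-88, - 85.83, - 70, - 63, - 54,-46,  -  46,  -  44, 8.61,  10, 12, 26, 26,53,81] 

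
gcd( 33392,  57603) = 1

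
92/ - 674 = - 46/337 = - 0.14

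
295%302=295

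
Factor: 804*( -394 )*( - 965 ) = 305688840 = 2^3*3^1*5^1*67^1*193^1*197^1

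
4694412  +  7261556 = 11955968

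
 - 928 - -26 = -902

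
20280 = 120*169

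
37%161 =37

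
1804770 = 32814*55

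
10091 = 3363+6728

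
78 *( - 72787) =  - 5677386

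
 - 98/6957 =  - 1 + 6859/6957 = -0.01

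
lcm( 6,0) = 0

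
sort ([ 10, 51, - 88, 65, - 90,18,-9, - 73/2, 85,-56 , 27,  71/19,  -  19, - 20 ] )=[-90,-88 , - 56, - 73/2, - 20 , - 19,  -  9 , 71/19,10,18, 27,51,65, 85]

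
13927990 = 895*15562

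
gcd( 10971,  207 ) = 207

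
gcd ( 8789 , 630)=1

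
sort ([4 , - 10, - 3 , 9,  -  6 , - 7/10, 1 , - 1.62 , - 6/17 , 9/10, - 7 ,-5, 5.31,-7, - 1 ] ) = [ - 10, - 7, - 7, - 6, - 5 , - 3,-1.62,- 1  , - 7/10, - 6/17, 9/10, 1,4 , 5.31, 9]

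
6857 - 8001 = - 1144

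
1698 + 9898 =11596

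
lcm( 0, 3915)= 0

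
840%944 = 840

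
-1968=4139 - 6107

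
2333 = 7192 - 4859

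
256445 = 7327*35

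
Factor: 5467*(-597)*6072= - 2^3*3^2*7^1*11^2*23^1 * 71^1 * 199^1  =  -  19817787528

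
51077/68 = 751 + 9/68= 751.13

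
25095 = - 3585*(-7)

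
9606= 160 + 9446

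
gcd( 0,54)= 54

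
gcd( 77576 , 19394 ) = 19394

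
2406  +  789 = 3195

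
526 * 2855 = 1501730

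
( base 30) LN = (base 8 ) 1215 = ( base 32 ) kd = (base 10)653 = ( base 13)3b3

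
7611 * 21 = 159831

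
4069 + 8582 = 12651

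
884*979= 865436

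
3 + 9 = 12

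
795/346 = 2 + 103/346=2.30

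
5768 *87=501816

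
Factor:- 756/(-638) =2^1*3^3*7^1*11^( - 1)*29^( - 1 ) = 378/319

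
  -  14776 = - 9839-4937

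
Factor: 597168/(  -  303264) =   -  2^( - 1)*3^ ( - 4 )*11^1 * 29^1 = - 319/162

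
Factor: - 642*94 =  - 60348 = -2^2*3^1 * 47^1*107^1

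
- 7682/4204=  - 3841/2102 = -1.83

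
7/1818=7/1818 =0.00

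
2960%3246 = 2960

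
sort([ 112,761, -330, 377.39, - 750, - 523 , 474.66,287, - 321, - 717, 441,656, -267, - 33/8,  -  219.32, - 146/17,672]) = [ - 750, -717, - 523,-330, - 321, - 267, - 219.32,-146/17, - 33/8 , 112,287,377.39,441,474.66, 656,672 , 761]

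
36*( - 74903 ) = -2696508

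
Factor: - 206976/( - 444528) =88/189=2^3*3^( - 3)*7^( - 1)*11^1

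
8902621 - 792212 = 8110409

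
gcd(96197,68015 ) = 61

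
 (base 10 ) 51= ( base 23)25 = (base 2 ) 110011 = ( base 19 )2d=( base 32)1J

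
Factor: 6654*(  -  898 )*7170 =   -  42842843640 = -2^3 *3^2*5^1*239^1*449^1*1109^1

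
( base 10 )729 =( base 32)MP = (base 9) 1000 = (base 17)28f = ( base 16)2D9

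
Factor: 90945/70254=10105/7806 = 2^(-1 )*3^( - 1 )*5^1*43^1*47^1*1301^( - 1) 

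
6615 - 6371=244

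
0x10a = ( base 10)266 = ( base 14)150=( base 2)100001010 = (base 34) 7s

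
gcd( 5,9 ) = 1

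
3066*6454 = 19787964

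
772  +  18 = 790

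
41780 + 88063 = 129843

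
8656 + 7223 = 15879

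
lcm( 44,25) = 1100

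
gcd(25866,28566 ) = 54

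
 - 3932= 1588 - 5520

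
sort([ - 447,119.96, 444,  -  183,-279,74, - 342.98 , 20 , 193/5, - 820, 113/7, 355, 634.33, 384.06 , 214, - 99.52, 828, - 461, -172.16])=[  -  820, - 461, - 447, - 342.98, - 279,  -  183,-172.16,  -  99.52 , 113/7, 20,193/5, 74, 119.96, 214,355, 384.06, 444, 634.33,828] 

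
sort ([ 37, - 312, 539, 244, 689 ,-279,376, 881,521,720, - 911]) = [ - 911, - 312, - 279, 37, 244 , 376, 521, 539, 689, 720 , 881] 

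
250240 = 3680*68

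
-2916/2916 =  - 1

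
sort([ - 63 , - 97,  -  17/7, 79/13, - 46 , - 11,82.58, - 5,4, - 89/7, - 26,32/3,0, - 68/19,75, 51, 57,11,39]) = [ - 97, - 63,  -  46, - 26, - 89/7, - 11,-5,-68/19, - 17/7,0,4,79/13,32/3, 11,39,51,57, 75,82.58]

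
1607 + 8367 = 9974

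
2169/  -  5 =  - 434+1/5 = - 433.80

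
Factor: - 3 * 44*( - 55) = 7260 = 2^2*3^1*5^1*11^2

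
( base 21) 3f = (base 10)78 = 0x4e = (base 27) 2o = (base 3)2220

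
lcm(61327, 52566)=367962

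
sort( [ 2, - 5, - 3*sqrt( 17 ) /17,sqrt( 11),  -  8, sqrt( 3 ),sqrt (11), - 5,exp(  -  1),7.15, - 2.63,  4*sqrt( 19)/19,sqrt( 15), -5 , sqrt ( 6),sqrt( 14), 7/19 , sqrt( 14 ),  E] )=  [ - 8, - 5,-5, - 5, - 2.63 , - 3*sqrt ( 17) /17, exp( - 1), 7/19, 4*sqrt (19)/19, sqrt(3 ),2, sqrt( 6), E,sqrt( 11), sqrt(11), sqrt( 14 ), sqrt( 14 ),sqrt( 15 ), 7.15]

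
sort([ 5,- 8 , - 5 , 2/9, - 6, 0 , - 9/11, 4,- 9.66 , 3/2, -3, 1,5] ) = [ - 9.66,- 8,-6 , - 5,  -  3 ,-9/11, 0, 2/9, 1, 3/2,  4, 5,5] 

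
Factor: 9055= 5^1*1811^1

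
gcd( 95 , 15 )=5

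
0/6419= 0 = 0.00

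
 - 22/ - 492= 11/246 = 0.04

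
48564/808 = 60  +  21/202 =60.10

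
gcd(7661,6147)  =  1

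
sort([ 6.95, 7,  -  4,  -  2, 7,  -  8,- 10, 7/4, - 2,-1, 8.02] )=[ - 10,- 8, - 4,  -  2, - 2,-1, 7/4, 6.95, 7, 7,8.02]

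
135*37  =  4995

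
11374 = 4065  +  7309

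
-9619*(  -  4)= 38476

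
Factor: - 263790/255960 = - 977/948 =- 2^( - 2)*3^( - 1 )*79^(  -  1)*977^1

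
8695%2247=1954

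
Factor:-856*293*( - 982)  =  246293456  =  2^4*107^1*293^1 *491^1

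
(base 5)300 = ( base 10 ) 75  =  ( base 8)113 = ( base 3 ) 2210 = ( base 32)2b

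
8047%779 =257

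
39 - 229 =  - 190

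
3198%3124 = 74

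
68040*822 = 55928880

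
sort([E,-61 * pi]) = [ - 61 * pi, E ] 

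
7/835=7/835 = 0.01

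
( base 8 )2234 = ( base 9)1551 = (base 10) 1180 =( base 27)1gj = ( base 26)1JA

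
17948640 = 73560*244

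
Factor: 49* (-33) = -3^1*7^2*11^1 = - 1617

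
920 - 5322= - 4402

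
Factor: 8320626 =2^1*3^2*503^1*919^1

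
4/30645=4/30645 = 0.00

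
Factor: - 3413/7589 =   -  3413^1*7589^(- 1)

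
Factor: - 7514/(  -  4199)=34/19 =2^1*17^1*19^( - 1) 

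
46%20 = 6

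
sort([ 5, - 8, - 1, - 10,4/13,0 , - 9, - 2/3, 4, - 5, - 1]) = [ -10, - 9,-8, - 5, - 1  ,-1 , - 2/3,0,4/13, 4 , 5] 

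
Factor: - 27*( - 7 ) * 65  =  12285 = 3^3*5^1 * 7^1*13^1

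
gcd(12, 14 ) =2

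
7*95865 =671055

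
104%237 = 104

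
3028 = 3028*1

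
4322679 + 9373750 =13696429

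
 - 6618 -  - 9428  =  2810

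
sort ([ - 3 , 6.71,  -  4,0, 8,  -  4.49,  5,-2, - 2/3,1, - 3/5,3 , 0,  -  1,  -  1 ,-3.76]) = [-4.49,  -  4 ,-3.76, - 3, - 2 , - 1, - 1, - 2/3,  -  3/5,0,  0, 1, 3,5,6.71,8]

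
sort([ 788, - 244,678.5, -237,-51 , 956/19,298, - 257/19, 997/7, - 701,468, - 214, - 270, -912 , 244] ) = [ - 912, - 701,  -  270,-244, - 237, -214, - 51, - 257/19, 956/19,997/7, 244,298, 468,678.5,788] 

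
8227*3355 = 27601585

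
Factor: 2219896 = 2^3*7^3*809^1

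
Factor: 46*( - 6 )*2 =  - 552 = -2^3*3^1*23^1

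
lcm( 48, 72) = 144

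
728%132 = 68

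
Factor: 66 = 2^1* 3^1*11^1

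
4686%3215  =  1471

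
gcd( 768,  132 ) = 12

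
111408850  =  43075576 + 68333274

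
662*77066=51017692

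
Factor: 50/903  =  2^1*3^( - 1 )*5^2*7^( - 1)* 43^ ( - 1)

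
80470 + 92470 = 172940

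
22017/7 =3145+2/7 = 3145.29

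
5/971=5/971 = 0.01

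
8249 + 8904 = 17153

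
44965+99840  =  144805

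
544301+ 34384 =578685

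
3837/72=1279/24  =  53.29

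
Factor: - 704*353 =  - 2^6*11^1*353^1 = -248512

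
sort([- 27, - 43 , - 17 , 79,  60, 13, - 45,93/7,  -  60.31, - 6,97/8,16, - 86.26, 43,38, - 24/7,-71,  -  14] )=[ - 86.26, - 71, - 60.31,- 45,-43, - 27, - 17,-14,-6, - 24/7,  97/8, 13,93/7, 16,38,43, 60, 79]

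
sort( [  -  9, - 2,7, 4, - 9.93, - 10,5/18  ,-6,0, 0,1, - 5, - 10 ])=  [ - 10,- 10, - 9.93, -9, - 6, - 5, - 2,0,0, 5/18, 1,4,  7 ] 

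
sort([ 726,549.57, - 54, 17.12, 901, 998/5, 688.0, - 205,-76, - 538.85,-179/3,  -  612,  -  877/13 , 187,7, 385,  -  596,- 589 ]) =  [ - 612,-596,- 589, - 538.85,-205,-76,- 877/13,-179/3 ,  -  54 , 7 , 17.12, 187, 998/5, 385, 549.57 , 688.0, 726, 901] 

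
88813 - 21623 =67190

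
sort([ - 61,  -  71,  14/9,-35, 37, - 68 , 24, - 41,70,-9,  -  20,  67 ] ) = [  -  71, - 68, - 61, - 41,  -  35, - 20, - 9,14/9,  24,37, 67,70]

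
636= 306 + 330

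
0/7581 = 0 =0.00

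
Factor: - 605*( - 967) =5^1*11^2*967^1  =  585035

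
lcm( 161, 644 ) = 644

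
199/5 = 39 + 4/5  =  39.80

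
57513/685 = 57513/685 =83.96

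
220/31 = 220/31 = 7.10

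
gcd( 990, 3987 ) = 9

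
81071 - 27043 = 54028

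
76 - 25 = 51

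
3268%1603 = 62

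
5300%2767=2533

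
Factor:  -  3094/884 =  - 2^( - 1)*7^1 = - 7/2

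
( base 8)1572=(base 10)890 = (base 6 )4042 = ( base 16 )37A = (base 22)1IA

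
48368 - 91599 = - 43231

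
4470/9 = 1490/3 = 496.67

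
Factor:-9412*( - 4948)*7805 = 2^4 * 5^1 * 7^1* 13^1*181^1*223^1 * 1237^1 = 363483345680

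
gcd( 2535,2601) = 3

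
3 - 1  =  2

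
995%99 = 5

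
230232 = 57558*4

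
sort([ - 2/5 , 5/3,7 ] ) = [ - 2/5,5/3, 7 ] 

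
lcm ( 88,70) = 3080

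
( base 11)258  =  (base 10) 305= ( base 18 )gh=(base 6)1225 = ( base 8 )461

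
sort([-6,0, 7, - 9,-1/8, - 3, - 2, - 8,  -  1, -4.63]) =[-9, - 8,-6 , - 4.63,  -  3, - 2, - 1,-1/8,  0, 7 ] 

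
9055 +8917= 17972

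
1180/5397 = 1180/5397  =  0.22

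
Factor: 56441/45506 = 2^(  -  1 )*7^1*11^1*61^( - 1 ) * 373^( - 1)*733^1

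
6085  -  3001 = 3084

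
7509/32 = 7509/32 =234.66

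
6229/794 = 7 + 671/794 = 7.85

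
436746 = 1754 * 249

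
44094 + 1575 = 45669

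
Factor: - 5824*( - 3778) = 2^7*7^1*13^1*1889^1 =22003072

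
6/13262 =3/6631 = 0.00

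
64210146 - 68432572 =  - 4222426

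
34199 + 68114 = 102313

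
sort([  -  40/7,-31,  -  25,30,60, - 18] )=[ - 31, - 25,-18, - 40/7 , 30,  60] 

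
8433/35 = 8433/35=240.94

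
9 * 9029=81261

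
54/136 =27/68 = 0.40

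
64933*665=43180445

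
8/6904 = 1/863 = 0.00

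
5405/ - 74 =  - 5405/74 = - 73.04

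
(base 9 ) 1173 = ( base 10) 876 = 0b1101101100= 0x36C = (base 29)116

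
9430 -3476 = 5954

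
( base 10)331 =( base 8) 513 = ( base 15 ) 171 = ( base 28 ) BN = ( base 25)d6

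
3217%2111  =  1106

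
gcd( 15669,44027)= 1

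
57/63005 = 57/63005 = 0.00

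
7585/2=3792  +  1/2 = 3792.50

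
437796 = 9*48644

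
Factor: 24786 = 2^1*3^6*17^1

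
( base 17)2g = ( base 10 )50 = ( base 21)28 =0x32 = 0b110010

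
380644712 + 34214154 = 414858866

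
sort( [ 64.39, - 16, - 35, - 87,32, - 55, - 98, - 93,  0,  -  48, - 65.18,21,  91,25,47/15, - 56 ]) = [ - 98, - 93, - 87, - 65.18,- 56, - 55, - 48, - 35, - 16,0,47/15,21,25,32,64.39, 91]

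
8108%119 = 16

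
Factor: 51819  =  3^1*23^1*751^1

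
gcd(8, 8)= 8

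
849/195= 283/65= 4.35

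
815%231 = 122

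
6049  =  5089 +960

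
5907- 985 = 4922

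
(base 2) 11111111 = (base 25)A5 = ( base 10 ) 255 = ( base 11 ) 212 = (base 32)7v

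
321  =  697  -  376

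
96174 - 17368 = 78806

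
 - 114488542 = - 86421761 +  - 28066781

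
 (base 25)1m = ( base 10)47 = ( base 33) 1E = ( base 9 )52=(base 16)2f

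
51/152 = 51/152 = 0.34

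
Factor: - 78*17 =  - 2^1*3^1*13^1*17^1 = - 1326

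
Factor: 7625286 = 2^1*3^3*141209^1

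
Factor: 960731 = 53^1*18127^1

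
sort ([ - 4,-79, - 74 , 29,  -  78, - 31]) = [ - 79, - 78, - 74, - 31, - 4,29] 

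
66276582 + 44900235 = 111176817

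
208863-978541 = -769678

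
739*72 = 53208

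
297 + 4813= 5110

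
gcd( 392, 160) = 8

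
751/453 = 1 + 298/453 =1.66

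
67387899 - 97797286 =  - 30409387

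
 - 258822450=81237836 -340060286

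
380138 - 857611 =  - 477473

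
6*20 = 120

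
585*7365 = 4308525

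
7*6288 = 44016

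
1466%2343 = 1466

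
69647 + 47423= 117070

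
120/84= 1 + 3/7=   1.43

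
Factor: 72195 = 3^1*5^1*4813^1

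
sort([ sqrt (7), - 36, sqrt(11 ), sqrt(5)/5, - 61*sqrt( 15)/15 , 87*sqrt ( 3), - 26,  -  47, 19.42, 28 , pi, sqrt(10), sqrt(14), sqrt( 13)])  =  [-47, - 36, - 26, - 61*sqrt( 15 ) /15, sqrt(5 )/5, sqrt(7 ), pi, sqrt ( 10),sqrt( 11), sqrt( 13 ), sqrt( 14 ), 19.42,28, 87*sqrt(3 )]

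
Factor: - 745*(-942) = 2^1*3^1 * 5^1*149^1*157^1 = 701790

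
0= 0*15642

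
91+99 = 190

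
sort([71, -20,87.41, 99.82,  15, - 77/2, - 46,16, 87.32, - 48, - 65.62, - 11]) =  [ - 65.62, - 48, - 46, - 77/2, - 20 , - 11 , 15,16, 71,87.32, 87.41,  99.82 ] 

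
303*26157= 7925571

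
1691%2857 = 1691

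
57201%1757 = 977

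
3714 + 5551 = 9265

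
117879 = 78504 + 39375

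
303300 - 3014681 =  - 2711381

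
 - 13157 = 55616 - 68773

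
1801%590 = 31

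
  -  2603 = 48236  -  50839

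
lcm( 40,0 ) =0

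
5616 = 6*936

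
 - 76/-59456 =19/14864 = 0.00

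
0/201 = 0  =  0.00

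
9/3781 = 9/3781 = 0.00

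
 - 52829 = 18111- 70940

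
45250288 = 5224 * 8662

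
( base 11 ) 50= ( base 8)67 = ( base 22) 2B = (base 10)55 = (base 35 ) 1K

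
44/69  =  44/69 = 0.64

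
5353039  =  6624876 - 1271837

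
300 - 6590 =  - 6290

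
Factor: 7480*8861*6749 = 2^3*5^1*11^1*17^2 * 397^1*8861^1 = 447325609720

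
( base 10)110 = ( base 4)1232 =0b1101110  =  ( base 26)46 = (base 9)132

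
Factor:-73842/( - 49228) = 3/2=2^( - 1)*3^1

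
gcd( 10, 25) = 5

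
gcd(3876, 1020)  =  204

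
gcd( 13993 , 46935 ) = 7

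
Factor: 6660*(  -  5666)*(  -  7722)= 291393994320 = 2^4*3^5*5^1*11^1*13^1*37^1*2833^1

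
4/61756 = 1/15439 = 0.00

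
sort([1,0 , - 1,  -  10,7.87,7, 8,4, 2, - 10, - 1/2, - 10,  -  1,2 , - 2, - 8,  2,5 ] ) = [-10,- 10,  -  10, - 8, - 2,  -  1, - 1, - 1/2,0,1,2,2, 2, 4, 5,  7, 7.87, 8 ] 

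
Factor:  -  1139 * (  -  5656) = 6442184 = 2^3*7^1*17^1*67^1 * 101^1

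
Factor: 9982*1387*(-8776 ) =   -  2^4*7^1*19^1 *23^1*31^1 * 73^1*1097^1= -121504018384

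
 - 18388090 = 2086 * ( - 8815)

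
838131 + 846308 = 1684439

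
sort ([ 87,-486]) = [ - 486, 87]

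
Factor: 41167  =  7^1*5881^1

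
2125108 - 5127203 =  - 3002095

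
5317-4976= 341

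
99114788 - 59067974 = 40046814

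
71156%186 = 104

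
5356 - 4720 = 636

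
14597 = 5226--9371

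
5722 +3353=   9075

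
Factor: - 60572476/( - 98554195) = 2^2* 5^(  -  1 )*23^(  -  1)*293^1 * 51683^1 * 856993^( - 1)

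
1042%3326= 1042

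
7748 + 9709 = 17457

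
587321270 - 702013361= -114692091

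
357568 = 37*9664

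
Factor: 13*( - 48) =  - 2^4*3^1*13^1 =- 624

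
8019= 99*81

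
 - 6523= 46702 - 53225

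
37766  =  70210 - 32444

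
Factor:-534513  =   - 3^1 * 7^1*25453^1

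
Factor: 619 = 619^1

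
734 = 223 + 511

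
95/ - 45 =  - 3 + 8/9 = - 2.11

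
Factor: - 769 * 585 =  - 449865=-  3^2*5^1*13^1*769^1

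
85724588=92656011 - 6931423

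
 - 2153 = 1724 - 3877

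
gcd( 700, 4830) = 70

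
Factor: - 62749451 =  - 23^2*118619^1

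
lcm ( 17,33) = 561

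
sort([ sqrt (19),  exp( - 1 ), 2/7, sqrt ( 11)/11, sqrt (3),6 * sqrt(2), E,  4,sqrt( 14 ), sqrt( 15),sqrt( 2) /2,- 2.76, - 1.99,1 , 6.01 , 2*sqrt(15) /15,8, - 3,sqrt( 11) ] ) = [ - 3, - 2.76, - 1.99, 2/7,  sqrt( 11 ) /11, exp( - 1 ),  2*sqrt(15)/15, sqrt( 2 )/2, 1,  sqrt( 3) , E,sqrt(11),sqrt ( 14), sqrt (15 ), 4, sqrt(19), 6.01, 8,6*sqrt (2 )] 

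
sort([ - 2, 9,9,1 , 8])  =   [  -  2,1,8,9,  9]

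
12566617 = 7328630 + 5237987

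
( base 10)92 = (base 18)52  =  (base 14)68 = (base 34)2O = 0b1011100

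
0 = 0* 2753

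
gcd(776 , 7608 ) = 8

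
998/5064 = 499/2532 = 0.20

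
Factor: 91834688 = 2^6*11^1*130447^1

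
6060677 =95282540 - 89221863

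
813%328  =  157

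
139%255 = 139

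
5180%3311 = 1869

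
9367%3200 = 2967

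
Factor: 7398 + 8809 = 19^1*853^1 = 16207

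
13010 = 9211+3799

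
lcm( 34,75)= 2550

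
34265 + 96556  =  130821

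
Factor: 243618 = 2^1*3^1 * 19^1*2137^1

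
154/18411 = 154/18411 = 0.01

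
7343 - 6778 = 565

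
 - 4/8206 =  - 1+ 4101/4103 = -0.00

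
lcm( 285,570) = 570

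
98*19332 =1894536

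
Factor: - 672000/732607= - 2^8*3^1*5^3*7^1 * 379^ ( - 1 )* 1933^(  -  1)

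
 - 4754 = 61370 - 66124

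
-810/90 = - 9 = - 9.00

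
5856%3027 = 2829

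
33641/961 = 33641/961 = 35.01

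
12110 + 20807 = 32917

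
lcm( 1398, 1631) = 9786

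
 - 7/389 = - 1 + 382/389 = - 0.02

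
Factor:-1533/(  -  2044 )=3/4  =  2^(-2 )*3^1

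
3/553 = 3/553 = 0.01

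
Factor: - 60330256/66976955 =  - 2^4* 5^( - 1 )*7^1*193^1*1879^( - 1)*2791^1*7129^( - 1 ) 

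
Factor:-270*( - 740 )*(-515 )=  -  102897000 = - 2^3*3^3*5^3*37^1*103^1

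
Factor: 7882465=5^1*1576493^1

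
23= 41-18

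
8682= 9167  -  485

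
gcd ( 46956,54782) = 7826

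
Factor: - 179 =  - 179^1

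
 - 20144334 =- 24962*807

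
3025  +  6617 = 9642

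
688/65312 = 43/4082 = 0.01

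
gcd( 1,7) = 1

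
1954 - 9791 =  - 7837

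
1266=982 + 284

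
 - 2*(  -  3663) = 7326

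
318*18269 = 5809542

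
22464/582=3744/97 = 38.60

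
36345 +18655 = 55000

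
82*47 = 3854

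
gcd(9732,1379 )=1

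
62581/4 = 15645 + 1/4  =  15645.25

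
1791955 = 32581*55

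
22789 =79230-56441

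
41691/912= 13897/304=45.71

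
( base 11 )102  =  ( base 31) 3U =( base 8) 173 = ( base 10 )123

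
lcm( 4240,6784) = 33920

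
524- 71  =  453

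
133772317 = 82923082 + 50849235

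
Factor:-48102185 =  - 5^1*9620437^1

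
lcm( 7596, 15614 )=281052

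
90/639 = 10/71 = 0.14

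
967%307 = 46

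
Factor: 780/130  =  2^1*3^1 = 6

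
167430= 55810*3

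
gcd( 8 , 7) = 1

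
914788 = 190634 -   -  724154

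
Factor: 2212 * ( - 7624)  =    -  2^5*7^1 * 79^1*953^1= -16864288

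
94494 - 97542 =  - 3048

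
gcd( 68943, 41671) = 7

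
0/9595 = 0 = 0.00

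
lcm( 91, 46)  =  4186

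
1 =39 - 38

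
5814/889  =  6 + 480/889 = 6.54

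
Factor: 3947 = 3947^1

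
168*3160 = 530880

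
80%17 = 12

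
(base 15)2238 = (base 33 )6LQ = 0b1110001010101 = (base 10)7253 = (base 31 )7gu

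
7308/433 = 7308/433 = 16.88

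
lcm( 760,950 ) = 3800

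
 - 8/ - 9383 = 8/9383 = 0.00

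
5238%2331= 576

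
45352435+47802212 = 93154647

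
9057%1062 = 561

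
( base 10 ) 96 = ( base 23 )44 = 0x60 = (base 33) 2u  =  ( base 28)3c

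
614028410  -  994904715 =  -380876305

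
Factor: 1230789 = 3^1*7^1*29^1*43^1*47^1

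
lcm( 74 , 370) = 370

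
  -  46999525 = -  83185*565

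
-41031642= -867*47326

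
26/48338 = 13/24169  =  0.00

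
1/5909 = 1/5909 = 0.00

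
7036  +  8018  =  15054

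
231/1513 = 231/1513 = 0.15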